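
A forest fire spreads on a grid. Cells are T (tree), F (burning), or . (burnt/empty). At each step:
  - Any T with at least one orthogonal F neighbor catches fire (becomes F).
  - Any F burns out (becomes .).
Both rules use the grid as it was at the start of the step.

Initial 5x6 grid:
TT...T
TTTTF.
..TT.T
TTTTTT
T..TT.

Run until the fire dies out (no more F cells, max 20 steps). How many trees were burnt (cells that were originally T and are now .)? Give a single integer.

Answer: 18

Derivation:
Step 1: +1 fires, +1 burnt (F count now 1)
Step 2: +2 fires, +1 burnt (F count now 2)
Step 3: +3 fires, +2 burnt (F count now 3)
Step 4: +5 fires, +3 burnt (F count now 5)
Step 5: +4 fires, +5 burnt (F count now 4)
Step 6: +2 fires, +4 burnt (F count now 2)
Step 7: +1 fires, +2 burnt (F count now 1)
Step 8: +0 fires, +1 burnt (F count now 0)
Fire out after step 8
Initially T: 19, now '.': 29
Total burnt (originally-T cells now '.'): 18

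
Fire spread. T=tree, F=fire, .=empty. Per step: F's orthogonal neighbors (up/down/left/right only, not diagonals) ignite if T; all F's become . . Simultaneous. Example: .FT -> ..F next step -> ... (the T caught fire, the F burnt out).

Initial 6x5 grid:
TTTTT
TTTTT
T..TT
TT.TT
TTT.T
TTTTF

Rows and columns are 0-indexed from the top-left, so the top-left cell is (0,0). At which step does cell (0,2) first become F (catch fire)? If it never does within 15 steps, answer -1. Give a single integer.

Step 1: cell (0,2)='T' (+2 fires, +1 burnt)
Step 2: cell (0,2)='T' (+2 fires, +2 burnt)
Step 3: cell (0,2)='T' (+4 fires, +2 burnt)
Step 4: cell (0,2)='T' (+4 fires, +4 burnt)
Step 5: cell (0,2)='T' (+4 fires, +4 burnt)
Step 6: cell (0,2)='T' (+3 fires, +4 burnt)
Step 7: cell (0,2)='F' (+3 fires, +3 burnt)
  -> target ignites at step 7
Step 8: cell (0,2)='.' (+2 fires, +3 burnt)
Step 9: cell (0,2)='.' (+1 fires, +2 burnt)
Step 10: cell (0,2)='.' (+0 fires, +1 burnt)
  fire out at step 10

7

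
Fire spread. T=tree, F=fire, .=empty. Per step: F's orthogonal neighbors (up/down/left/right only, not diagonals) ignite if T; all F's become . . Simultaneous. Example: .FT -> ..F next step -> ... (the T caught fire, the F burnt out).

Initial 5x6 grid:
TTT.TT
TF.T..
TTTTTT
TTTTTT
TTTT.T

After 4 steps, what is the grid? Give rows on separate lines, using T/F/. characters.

Step 1: 3 trees catch fire, 1 burn out
  TFT.TT
  F..T..
  TFTTTT
  TTTTTT
  TTTT.T
Step 2: 5 trees catch fire, 3 burn out
  F.F.TT
  ...T..
  F.FTTT
  TFTTTT
  TTTT.T
Step 3: 4 trees catch fire, 5 burn out
  ....TT
  ...T..
  ...FTT
  F.FTTT
  TFTT.T
Step 4: 5 trees catch fire, 4 burn out
  ....TT
  ...F..
  ....FT
  ...FTT
  F.FT.T

....TT
...F..
....FT
...FTT
F.FT.T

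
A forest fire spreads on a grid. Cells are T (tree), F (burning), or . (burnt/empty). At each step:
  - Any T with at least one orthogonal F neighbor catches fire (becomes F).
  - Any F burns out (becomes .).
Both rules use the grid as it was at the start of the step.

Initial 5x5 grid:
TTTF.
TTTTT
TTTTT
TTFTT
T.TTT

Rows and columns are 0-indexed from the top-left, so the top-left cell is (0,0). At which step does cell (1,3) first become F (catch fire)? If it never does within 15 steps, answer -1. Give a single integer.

Step 1: cell (1,3)='F' (+6 fires, +2 burnt)
  -> target ignites at step 1
Step 2: cell (1,3)='.' (+8 fires, +6 burnt)
Step 3: cell (1,3)='.' (+6 fires, +8 burnt)
Step 4: cell (1,3)='.' (+1 fires, +6 burnt)
Step 5: cell (1,3)='.' (+0 fires, +1 burnt)
  fire out at step 5

1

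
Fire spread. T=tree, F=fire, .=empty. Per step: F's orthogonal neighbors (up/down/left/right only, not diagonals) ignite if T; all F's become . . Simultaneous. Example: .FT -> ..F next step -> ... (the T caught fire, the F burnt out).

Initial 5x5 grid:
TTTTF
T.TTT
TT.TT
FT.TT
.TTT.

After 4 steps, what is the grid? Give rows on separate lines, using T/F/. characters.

Step 1: 4 trees catch fire, 2 burn out
  TTTF.
  T.TTF
  FT.TT
  .F.TT
  .TTT.
Step 2: 6 trees catch fire, 4 burn out
  TTF..
  F.TF.
  .F.TF
  ...TT
  .FTT.
Step 3: 6 trees catch fire, 6 burn out
  FF...
  ..F..
  ...F.
  ...TF
  ..FT.
Step 4: 2 trees catch fire, 6 burn out
  .....
  .....
  .....
  ...F.
  ...F.

.....
.....
.....
...F.
...F.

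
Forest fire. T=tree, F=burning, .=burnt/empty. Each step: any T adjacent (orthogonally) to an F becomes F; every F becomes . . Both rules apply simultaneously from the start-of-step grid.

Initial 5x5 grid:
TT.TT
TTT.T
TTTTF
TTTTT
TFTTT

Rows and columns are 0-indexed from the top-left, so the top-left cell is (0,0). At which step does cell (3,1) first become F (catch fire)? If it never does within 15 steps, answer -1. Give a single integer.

Step 1: cell (3,1)='F' (+6 fires, +2 burnt)
  -> target ignites at step 1
Step 2: cell (3,1)='.' (+8 fires, +6 burnt)
Step 3: cell (3,1)='.' (+4 fires, +8 burnt)
Step 4: cell (3,1)='.' (+2 fires, +4 burnt)
Step 5: cell (3,1)='.' (+1 fires, +2 burnt)
Step 6: cell (3,1)='.' (+0 fires, +1 burnt)
  fire out at step 6

1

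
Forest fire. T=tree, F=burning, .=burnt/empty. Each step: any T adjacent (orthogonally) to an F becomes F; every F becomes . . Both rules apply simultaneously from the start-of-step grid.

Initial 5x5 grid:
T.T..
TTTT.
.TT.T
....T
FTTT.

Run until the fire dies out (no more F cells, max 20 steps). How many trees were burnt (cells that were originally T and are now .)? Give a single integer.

Answer: 3

Derivation:
Step 1: +1 fires, +1 burnt (F count now 1)
Step 2: +1 fires, +1 burnt (F count now 1)
Step 3: +1 fires, +1 burnt (F count now 1)
Step 4: +0 fires, +1 burnt (F count now 0)
Fire out after step 4
Initially T: 13, now '.': 15
Total burnt (originally-T cells now '.'): 3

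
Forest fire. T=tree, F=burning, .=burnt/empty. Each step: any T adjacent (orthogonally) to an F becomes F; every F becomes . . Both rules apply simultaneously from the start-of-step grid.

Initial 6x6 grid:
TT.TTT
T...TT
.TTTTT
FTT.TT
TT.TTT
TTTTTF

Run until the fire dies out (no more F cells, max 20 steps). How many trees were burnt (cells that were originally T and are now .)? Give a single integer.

Answer: 24

Derivation:
Step 1: +4 fires, +2 burnt (F count now 4)
Step 2: +7 fires, +4 burnt (F count now 7)
Step 3: +6 fires, +7 burnt (F count now 6)
Step 4: +3 fires, +6 burnt (F count now 3)
Step 5: +2 fires, +3 burnt (F count now 2)
Step 6: +1 fires, +2 burnt (F count now 1)
Step 7: +1 fires, +1 burnt (F count now 1)
Step 8: +0 fires, +1 burnt (F count now 0)
Fire out after step 8
Initially T: 27, now '.': 33
Total burnt (originally-T cells now '.'): 24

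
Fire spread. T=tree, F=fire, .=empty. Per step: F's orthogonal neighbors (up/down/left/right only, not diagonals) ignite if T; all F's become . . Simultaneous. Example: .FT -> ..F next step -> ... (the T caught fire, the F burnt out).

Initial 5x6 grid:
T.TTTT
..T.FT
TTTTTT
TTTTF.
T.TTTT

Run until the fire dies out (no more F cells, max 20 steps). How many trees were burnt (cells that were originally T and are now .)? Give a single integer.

Step 1: +5 fires, +2 burnt (F count now 5)
Step 2: +7 fires, +5 burnt (F count now 7)
Step 3: +4 fires, +7 burnt (F count now 4)
Step 4: +3 fires, +4 burnt (F count now 3)
Step 5: +2 fires, +3 burnt (F count now 2)
Step 6: +0 fires, +2 burnt (F count now 0)
Fire out after step 6
Initially T: 22, now '.': 29
Total burnt (originally-T cells now '.'): 21

Answer: 21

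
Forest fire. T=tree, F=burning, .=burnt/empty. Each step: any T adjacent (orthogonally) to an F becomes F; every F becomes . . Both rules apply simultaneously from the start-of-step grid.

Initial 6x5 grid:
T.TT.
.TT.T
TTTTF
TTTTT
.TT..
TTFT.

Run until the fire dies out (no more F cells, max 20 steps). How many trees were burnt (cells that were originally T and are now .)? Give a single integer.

Answer: 19

Derivation:
Step 1: +6 fires, +2 burnt (F count now 6)
Step 2: +5 fires, +6 burnt (F count now 5)
Step 3: +3 fires, +5 burnt (F count now 3)
Step 4: +4 fires, +3 burnt (F count now 4)
Step 5: +1 fires, +4 burnt (F count now 1)
Step 6: +0 fires, +1 burnt (F count now 0)
Fire out after step 6
Initially T: 20, now '.': 29
Total burnt (originally-T cells now '.'): 19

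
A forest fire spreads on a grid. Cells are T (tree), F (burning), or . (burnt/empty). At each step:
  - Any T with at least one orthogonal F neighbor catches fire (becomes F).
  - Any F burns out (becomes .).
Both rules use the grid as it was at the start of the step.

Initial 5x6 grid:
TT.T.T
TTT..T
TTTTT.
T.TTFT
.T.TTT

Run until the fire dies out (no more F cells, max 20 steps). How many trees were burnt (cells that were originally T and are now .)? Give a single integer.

Step 1: +4 fires, +1 burnt (F count now 4)
Step 2: +4 fires, +4 burnt (F count now 4)
Step 3: +1 fires, +4 burnt (F count now 1)
Step 4: +2 fires, +1 burnt (F count now 2)
Step 5: +2 fires, +2 burnt (F count now 2)
Step 6: +3 fires, +2 burnt (F count now 3)
Step 7: +1 fires, +3 burnt (F count now 1)
Step 8: +0 fires, +1 burnt (F count now 0)
Fire out after step 8
Initially T: 21, now '.': 26
Total burnt (originally-T cells now '.'): 17

Answer: 17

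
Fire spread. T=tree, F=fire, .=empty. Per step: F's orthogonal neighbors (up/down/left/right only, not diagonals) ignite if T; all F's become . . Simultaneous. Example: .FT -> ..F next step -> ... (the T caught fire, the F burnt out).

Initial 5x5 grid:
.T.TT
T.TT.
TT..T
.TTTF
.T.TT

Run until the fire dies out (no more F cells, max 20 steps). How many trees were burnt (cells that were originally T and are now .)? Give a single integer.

Answer: 10

Derivation:
Step 1: +3 fires, +1 burnt (F count now 3)
Step 2: +2 fires, +3 burnt (F count now 2)
Step 3: +1 fires, +2 burnt (F count now 1)
Step 4: +2 fires, +1 burnt (F count now 2)
Step 5: +1 fires, +2 burnt (F count now 1)
Step 6: +1 fires, +1 burnt (F count now 1)
Step 7: +0 fires, +1 burnt (F count now 0)
Fire out after step 7
Initially T: 15, now '.': 20
Total burnt (originally-T cells now '.'): 10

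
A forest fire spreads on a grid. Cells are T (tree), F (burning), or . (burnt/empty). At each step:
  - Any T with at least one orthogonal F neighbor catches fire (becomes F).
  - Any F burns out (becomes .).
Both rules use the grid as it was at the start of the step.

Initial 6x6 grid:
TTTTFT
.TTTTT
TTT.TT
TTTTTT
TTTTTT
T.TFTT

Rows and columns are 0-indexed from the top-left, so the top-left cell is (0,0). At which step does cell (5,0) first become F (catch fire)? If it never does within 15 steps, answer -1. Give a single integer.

Step 1: cell (5,0)='T' (+6 fires, +2 burnt)
Step 2: cell (5,0)='T' (+8 fires, +6 burnt)
Step 3: cell (5,0)='T' (+7 fires, +8 burnt)
Step 4: cell (5,0)='T' (+6 fires, +7 burnt)
Step 5: cell (5,0)='F' (+3 fires, +6 burnt)
  -> target ignites at step 5
Step 6: cell (5,0)='.' (+1 fires, +3 burnt)
Step 7: cell (5,0)='.' (+0 fires, +1 burnt)
  fire out at step 7

5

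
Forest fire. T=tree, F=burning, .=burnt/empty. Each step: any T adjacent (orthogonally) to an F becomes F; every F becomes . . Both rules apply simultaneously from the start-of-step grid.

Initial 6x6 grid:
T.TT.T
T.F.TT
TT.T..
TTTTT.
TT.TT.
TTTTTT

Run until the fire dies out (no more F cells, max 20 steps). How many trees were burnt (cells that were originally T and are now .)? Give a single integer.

Answer: 2

Derivation:
Step 1: +1 fires, +1 burnt (F count now 1)
Step 2: +1 fires, +1 burnt (F count now 1)
Step 3: +0 fires, +1 burnt (F count now 0)
Fire out after step 3
Initially T: 25, now '.': 13
Total burnt (originally-T cells now '.'): 2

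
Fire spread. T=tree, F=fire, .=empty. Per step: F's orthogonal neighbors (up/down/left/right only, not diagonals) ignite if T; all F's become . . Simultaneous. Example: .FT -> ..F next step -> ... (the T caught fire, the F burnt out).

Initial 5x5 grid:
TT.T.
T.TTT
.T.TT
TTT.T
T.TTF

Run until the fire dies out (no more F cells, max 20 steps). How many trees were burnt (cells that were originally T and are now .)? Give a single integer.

Step 1: +2 fires, +1 burnt (F count now 2)
Step 2: +2 fires, +2 burnt (F count now 2)
Step 3: +3 fires, +2 burnt (F count now 3)
Step 4: +2 fires, +3 burnt (F count now 2)
Step 5: +4 fires, +2 burnt (F count now 4)
Step 6: +1 fires, +4 burnt (F count now 1)
Step 7: +0 fires, +1 burnt (F count now 0)
Fire out after step 7
Initially T: 17, now '.': 22
Total burnt (originally-T cells now '.'): 14

Answer: 14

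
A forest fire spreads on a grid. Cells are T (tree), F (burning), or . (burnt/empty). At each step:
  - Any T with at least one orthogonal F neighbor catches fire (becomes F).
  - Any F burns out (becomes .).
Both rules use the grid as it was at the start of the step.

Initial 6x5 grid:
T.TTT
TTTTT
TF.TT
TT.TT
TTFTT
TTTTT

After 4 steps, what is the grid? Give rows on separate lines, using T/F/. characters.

Step 1: 6 trees catch fire, 2 burn out
  T.TTT
  TFTTT
  F..TT
  TF.TT
  TF.FT
  TTFTT
Step 2: 8 trees catch fire, 6 burn out
  T.TTT
  F.FTT
  ...TT
  F..FT
  F...F
  TF.FT
Step 3: 7 trees catch fire, 8 burn out
  F.FTT
  ...FT
  ...FT
  ....F
  .....
  F...F
Step 4: 3 trees catch fire, 7 burn out
  ...FT
  ....F
  ....F
  .....
  .....
  .....

...FT
....F
....F
.....
.....
.....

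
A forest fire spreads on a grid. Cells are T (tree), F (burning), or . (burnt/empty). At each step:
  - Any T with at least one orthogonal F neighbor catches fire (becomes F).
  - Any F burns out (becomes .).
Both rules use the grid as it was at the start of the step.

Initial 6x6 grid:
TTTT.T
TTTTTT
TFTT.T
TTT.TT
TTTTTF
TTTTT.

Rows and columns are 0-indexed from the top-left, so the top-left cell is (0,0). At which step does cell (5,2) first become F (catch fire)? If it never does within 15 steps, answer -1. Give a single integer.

Step 1: cell (5,2)='T' (+6 fires, +2 burnt)
Step 2: cell (5,2)='T' (+11 fires, +6 burnt)
Step 3: cell (5,2)='T' (+8 fires, +11 burnt)
Step 4: cell (5,2)='F' (+5 fires, +8 burnt)
  -> target ignites at step 4
Step 5: cell (5,2)='.' (+0 fires, +5 burnt)
  fire out at step 5

4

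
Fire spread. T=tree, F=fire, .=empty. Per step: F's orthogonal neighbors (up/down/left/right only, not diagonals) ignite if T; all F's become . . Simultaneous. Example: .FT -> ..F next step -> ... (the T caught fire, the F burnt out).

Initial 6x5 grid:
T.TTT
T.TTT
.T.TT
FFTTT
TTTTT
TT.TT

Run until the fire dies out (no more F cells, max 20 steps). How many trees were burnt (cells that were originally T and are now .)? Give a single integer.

Step 1: +4 fires, +2 burnt (F count now 4)
Step 2: +4 fires, +4 burnt (F count now 4)
Step 3: +3 fires, +4 burnt (F count now 3)
Step 4: +4 fires, +3 burnt (F count now 4)
Step 5: +4 fires, +4 burnt (F count now 4)
Step 6: +2 fires, +4 burnt (F count now 2)
Step 7: +0 fires, +2 burnt (F count now 0)
Fire out after step 7
Initially T: 23, now '.': 28
Total burnt (originally-T cells now '.'): 21

Answer: 21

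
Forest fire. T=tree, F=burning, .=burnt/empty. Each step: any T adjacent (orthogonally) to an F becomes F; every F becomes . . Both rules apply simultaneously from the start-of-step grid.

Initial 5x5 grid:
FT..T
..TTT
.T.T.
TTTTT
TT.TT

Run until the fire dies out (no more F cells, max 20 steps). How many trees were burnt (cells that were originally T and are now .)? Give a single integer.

Step 1: +1 fires, +1 burnt (F count now 1)
Step 2: +0 fires, +1 burnt (F count now 0)
Fire out after step 2
Initially T: 16, now '.': 10
Total burnt (originally-T cells now '.'): 1

Answer: 1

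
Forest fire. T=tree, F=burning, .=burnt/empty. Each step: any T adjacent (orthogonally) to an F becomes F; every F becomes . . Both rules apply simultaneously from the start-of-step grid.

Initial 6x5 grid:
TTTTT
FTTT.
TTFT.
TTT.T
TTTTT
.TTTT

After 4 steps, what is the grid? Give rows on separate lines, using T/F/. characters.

Step 1: 7 trees catch fire, 2 burn out
  FTTTT
  .FFT.
  FF.F.
  TTF.T
  TTTTT
  .TTTT
Step 2: 6 trees catch fire, 7 burn out
  .FFTT
  ...F.
  .....
  FF..T
  TTFTT
  .TTTT
Step 3: 5 trees catch fire, 6 burn out
  ...FT
  .....
  .....
  ....T
  FF.FT
  .TFTT
Step 4: 4 trees catch fire, 5 burn out
  ....F
  .....
  .....
  ....T
  ....F
  .F.FT

....F
.....
.....
....T
....F
.F.FT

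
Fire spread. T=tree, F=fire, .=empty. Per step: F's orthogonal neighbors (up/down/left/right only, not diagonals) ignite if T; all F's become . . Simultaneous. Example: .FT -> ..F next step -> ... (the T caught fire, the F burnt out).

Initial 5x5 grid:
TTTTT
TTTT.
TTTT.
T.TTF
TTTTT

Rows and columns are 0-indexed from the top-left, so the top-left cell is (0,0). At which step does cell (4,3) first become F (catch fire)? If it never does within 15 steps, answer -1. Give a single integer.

Step 1: cell (4,3)='T' (+2 fires, +1 burnt)
Step 2: cell (4,3)='F' (+3 fires, +2 burnt)
  -> target ignites at step 2
Step 3: cell (4,3)='.' (+3 fires, +3 burnt)
Step 4: cell (4,3)='.' (+4 fires, +3 burnt)
Step 5: cell (4,3)='.' (+5 fires, +4 burnt)
Step 6: cell (4,3)='.' (+3 fires, +5 burnt)
Step 7: cell (4,3)='.' (+1 fires, +3 burnt)
Step 8: cell (4,3)='.' (+0 fires, +1 burnt)
  fire out at step 8

2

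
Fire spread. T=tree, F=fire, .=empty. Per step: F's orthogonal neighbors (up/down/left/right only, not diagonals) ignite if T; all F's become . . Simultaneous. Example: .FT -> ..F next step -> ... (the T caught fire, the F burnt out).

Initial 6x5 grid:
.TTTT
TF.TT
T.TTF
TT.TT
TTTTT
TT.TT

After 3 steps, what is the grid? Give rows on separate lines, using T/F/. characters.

Step 1: 5 trees catch fire, 2 burn out
  .FTTT
  F..TF
  T.TF.
  TT.TF
  TTTTT
  TT.TT
Step 2: 7 trees catch fire, 5 burn out
  ..FTF
  ...F.
  F.F..
  TT.F.
  TTTTF
  TT.TT
Step 3: 4 trees catch fire, 7 burn out
  ...F.
  .....
  .....
  FT...
  TTTF.
  TT.TF

...F.
.....
.....
FT...
TTTF.
TT.TF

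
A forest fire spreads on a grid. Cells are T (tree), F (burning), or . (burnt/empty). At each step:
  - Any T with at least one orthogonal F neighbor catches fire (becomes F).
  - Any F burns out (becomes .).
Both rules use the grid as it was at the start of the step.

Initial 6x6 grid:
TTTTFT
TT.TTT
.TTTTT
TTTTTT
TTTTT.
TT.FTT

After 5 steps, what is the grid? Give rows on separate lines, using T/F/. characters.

Step 1: 5 trees catch fire, 2 burn out
  TTTF.F
  TT.TFT
  .TTTTT
  TTTTTT
  TTTFT.
  TT..FT
Step 2: 8 trees catch fire, 5 burn out
  TTF...
  TT.F.F
  .TTTFT
  TTTFTT
  TTF.F.
  TT...F
Step 3: 6 trees catch fire, 8 burn out
  TF....
  TT....
  .TTF.F
  TTF.FT
  TF....
  TT....
Step 4: 7 trees catch fire, 6 burn out
  F.....
  TF....
  .TF...
  TF...F
  F.....
  TF....
Step 5: 4 trees catch fire, 7 burn out
  ......
  F.....
  .F....
  F.....
  ......
  F.....

......
F.....
.F....
F.....
......
F.....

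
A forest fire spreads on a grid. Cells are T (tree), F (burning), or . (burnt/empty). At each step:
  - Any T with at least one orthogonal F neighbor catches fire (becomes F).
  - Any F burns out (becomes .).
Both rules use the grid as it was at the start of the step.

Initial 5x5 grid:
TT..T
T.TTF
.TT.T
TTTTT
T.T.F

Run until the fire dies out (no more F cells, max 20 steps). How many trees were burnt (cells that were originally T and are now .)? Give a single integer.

Answer: 13

Derivation:
Step 1: +4 fires, +2 burnt (F count now 4)
Step 2: +2 fires, +4 burnt (F count now 2)
Step 3: +2 fires, +2 burnt (F count now 2)
Step 4: +3 fires, +2 burnt (F count now 3)
Step 5: +1 fires, +3 burnt (F count now 1)
Step 6: +1 fires, +1 burnt (F count now 1)
Step 7: +0 fires, +1 burnt (F count now 0)
Fire out after step 7
Initially T: 16, now '.': 22
Total burnt (originally-T cells now '.'): 13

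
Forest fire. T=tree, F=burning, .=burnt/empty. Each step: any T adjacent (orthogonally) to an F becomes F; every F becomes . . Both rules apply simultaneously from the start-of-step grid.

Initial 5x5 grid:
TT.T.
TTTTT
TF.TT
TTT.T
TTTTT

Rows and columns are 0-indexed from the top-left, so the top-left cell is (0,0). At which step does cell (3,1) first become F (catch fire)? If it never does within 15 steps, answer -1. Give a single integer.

Step 1: cell (3,1)='F' (+3 fires, +1 burnt)
  -> target ignites at step 1
Step 2: cell (3,1)='.' (+6 fires, +3 burnt)
Step 3: cell (3,1)='.' (+4 fires, +6 burnt)
Step 4: cell (3,1)='.' (+4 fires, +4 burnt)
Step 5: cell (3,1)='.' (+2 fires, +4 burnt)
Step 6: cell (3,1)='.' (+1 fires, +2 burnt)
Step 7: cell (3,1)='.' (+0 fires, +1 burnt)
  fire out at step 7

1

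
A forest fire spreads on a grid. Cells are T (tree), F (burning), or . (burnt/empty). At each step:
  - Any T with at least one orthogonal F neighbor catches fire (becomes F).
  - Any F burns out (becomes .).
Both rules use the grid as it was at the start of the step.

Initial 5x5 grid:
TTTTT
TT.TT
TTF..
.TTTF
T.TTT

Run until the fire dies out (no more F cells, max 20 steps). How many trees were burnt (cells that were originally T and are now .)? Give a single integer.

Step 1: +4 fires, +2 burnt (F count now 4)
Step 2: +5 fires, +4 burnt (F count now 5)
Step 3: +2 fires, +5 burnt (F count now 2)
Step 4: +2 fires, +2 burnt (F count now 2)
Step 5: +1 fires, +2 burnt (F count now 1)
Step 6: +2 fires, +1 burnt (F count now 2)
Step 7: +1 fires, +2 burnt (F count now 1)
Step 8: +0 fires, +1 burnt (F count now 0)
Fire out after step 8
Initially T: 18, now '.': 24
Total burnt (originally-T cells now '.'): 17

Answer: 17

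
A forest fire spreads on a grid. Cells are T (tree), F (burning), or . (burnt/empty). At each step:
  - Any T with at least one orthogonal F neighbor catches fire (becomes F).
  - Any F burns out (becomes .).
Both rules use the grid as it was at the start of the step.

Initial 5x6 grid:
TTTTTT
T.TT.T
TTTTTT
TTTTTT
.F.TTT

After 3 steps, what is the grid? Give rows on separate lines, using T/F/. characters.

Step 1: 1 trees catch fire, 1 burn out
  TTTTTT
  T.TT.T
  TTTTTT
  TFTTTT
  ...TTT
Step 2: 3 trees catch fire, 1 burn out
  TTTTTT
  T.TT.T
  TFTTTT
  F.FTTT
  ...TTT
Step 3: 3 trees catch fire, 3 burn out
  TTTTTT
  T.TT.T
  F.FTTT
  ...FTT
  ...TTT

TTTTTT
T.TT.T
F.FTTT
...FTT
...TTT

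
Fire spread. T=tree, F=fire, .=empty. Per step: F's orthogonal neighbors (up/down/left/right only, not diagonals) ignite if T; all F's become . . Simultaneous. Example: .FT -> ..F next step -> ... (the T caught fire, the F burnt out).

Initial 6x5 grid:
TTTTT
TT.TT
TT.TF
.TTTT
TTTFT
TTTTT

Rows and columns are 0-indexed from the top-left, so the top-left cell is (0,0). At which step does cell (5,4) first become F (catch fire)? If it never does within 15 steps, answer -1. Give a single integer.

Step 1: cell (5,4)='T' (+7 fires, +2 burnt)
Step 2: cell (5,4)='F' (+6 fires, +7 burnt)
  -> target ignites at step 2
Step 3: cell (5,4)='.' (+4 fires, +6 burnt)
Step 4: cell (5,4)='.' (+3 fires, +4 burnt)
Step 5: cell (5,4)='.' (+3 fires, +3 burnt)
Step 6: cell (5,4)='.' (+2 fires, +3 burnt)
Step 7: cell (5,4)='.' (+0 fires, +2 burnt)
  fire out at step 7

2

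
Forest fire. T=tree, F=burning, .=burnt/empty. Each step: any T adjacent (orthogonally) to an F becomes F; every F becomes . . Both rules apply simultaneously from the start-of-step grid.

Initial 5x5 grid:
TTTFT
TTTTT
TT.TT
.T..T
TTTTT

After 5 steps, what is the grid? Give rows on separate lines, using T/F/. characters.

Step 1: 3 trees catch fire, 1 burn out
  TTF.F
  TTTFT
  TT.TT
  .T..T
  TTTTT
Step 2: 4 trees catch fire, 3 burn out
  TF...
  TTF.F
  TT.FT
  .T..T
  TTTTT
Step 3: 3 trees catch fire, 4 burn out
  F....
  TF...
  TT..F
  .T..T
  TTTTT
Step 4: 3 trees catch fire, 3 burn out
  .....
  F....
  TF...
  .T..F
  TTTTT
Step 5: 3 trees catch fire, 3 burn out
  .....
  .....
  F....
  .F...
  TTTTF

.....
.....
F....
.F...
TTTTF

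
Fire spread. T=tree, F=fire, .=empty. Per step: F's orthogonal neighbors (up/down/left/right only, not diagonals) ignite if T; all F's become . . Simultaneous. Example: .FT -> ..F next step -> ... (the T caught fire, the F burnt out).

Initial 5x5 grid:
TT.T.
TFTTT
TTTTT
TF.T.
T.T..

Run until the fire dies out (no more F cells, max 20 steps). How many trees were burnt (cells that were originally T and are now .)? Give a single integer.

Answer: 15

Derivation:
Step 1: +5 fires, +2 burnt (F count now 5)
Step 2: +5 fires, +5 burnt (F count now 5)
Step 3: +3 fires, +5 burnt (F count now 3)
Step 4: +2 fires, +3 burnt (F count now 2)
Step 5: +0 fires, +2 burnt (F count now 0)
Fire out after step 5
Initially T: 16, now '.': 24
Total burnt (originally-T cells now '.'): 15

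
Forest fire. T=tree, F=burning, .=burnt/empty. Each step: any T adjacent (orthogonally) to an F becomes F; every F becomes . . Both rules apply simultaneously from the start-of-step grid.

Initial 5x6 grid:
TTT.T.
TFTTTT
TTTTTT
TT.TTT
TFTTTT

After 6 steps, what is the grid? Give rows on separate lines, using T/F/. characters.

Step 1: 7 trees catch fire, 2 burn out
  TFT.T.
  F.FTTT
  TFTTTT
  TF.TTT
  F.FTTT
Step 2: 7 trees catch fire, 7 burn out
  F.F.T.
  ...FTT
  F.FTTT
  F..TTT
  ...FTT
Step 3: 4 trees catch fire, 7 burn out
  ....T.
  ....FT
  ...FTT
  ...FTT
  ....FT
Step 4: 5 trees catch fire, 4 burn out
  ....F.
  .....F
  ....FT
  ....FT
  .....F
Step 5: 2 trees catch fire, 5 burn out
  ......
  ......
  .....F
  .....F
  ......
Step 6: 0 trees catch fire, 2 burn out
  ......
  ......
  ......
  ......
  ......

......
......
......
......
......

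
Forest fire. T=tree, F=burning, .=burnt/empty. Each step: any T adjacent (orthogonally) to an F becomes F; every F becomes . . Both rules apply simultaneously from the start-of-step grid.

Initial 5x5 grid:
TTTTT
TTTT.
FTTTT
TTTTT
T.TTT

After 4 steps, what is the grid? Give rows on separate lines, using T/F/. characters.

Step 1: 3 trees catch fire, 1 burn out
  TTTTT
  FTTT.
  .FTTT
  FTTTT
  T.TTT
Step 2: 5 trees catch fire, 3 burn out
  FTTTT
  .FTT.
  ..FTT
  .FTTT
  F.TTT
Step 3: 4 trees catch fire, 5 burn out
  .FTTT
  ..FT.
  ...FT
  ..FTT
  ..TTT
Step 4: 5 trees catch fire, 4 burn out
  ..FTT
  ...F.
  ....F
  ...FT
  ..FTT

..FTT
...F.
....F
...FT
..FTT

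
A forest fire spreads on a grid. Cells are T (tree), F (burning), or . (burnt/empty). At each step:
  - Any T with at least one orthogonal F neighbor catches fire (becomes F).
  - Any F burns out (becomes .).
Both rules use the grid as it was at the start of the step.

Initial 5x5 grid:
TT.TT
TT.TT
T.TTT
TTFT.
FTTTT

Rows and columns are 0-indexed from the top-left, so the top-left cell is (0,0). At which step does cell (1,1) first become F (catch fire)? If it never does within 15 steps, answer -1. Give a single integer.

Step 1: cell (1,1)='T' (+6 fires, +2 burnt)
Step 2: cell (1,1)='T' (+3 fires, +6 burnt)
Step 3: cell (1,1)='T' (+4 fires, +3 burnt)
Step 4: cell (1,1)='F' (+4 fires, +4 burnt)
  -> target ignites at step 4
Step 5: cell (1,1)='.' (+2 fires, +4 burnt)
Step 6: cell (1,1)='.' (+0 fires, +2 burnt)
  fire out at step 6

4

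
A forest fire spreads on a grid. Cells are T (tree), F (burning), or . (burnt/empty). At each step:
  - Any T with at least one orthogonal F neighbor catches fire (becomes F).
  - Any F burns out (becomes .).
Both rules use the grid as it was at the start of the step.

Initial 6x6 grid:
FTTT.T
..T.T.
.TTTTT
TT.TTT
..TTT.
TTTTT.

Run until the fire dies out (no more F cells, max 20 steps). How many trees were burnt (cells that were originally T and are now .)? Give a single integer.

Step 1: +1 fires, +1 burnt (F count now 1)
Step 2: +1 fires, +1 burnt (F count now 1)
Step 3: +2 fires, +1 burnt (F count now 2)
Step 4: +1 fires, +2 burnt (F count now 1)
Step 5: +2 fires, +1 burnt (F count now 2)
Step 6: +3 fires, +2 burnt (F count now 3)
Step 7: +5 fires, +3 burnt (F count now 5)
Step 8: +4 fires, +5 burnt (F count now 4)
Step 9: +2 fires, +4 burnt (F count now 2)
Step 10: +1 fires, +2 burnt (F count now 1)
Step 11: +1 fires, +1 burnt (F count now 1)
Step 12: +0 fires, +1 burnt (F count now 0)
Fire out after step 12
Initially T: 24, now '.': 35
Total burnt (originally-T cells now '.'): 23

Answer: 23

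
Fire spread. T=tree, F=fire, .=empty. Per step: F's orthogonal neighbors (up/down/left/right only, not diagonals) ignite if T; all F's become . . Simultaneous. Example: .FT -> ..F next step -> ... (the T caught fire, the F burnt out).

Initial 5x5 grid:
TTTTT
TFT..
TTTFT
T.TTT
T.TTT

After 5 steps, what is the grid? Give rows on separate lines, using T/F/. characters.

Step 1: 7 trees catch fire, 2 burn out
  TFTTT
  F.F..
  TFF.F
  T.TFT
  T.TTT
Step 2: 6 trees catch fire, 7 burn out
  F.FTT
  .....
  F....
  T.F.F
  T.TFT
Step 3: 4 trees catch fire, 6 burn out
  ...FT
  .....
  .....
  F....
  T.F.F
Step 4: 2 trees catch fire, 4 burn out
  ....F
  .....
  .....
  .....
  F....
Step 5: 0 trees catch fire, 2 burn out
  .....
  .....
  .....
  .....
  .....

.....
.....
.....
.....
.....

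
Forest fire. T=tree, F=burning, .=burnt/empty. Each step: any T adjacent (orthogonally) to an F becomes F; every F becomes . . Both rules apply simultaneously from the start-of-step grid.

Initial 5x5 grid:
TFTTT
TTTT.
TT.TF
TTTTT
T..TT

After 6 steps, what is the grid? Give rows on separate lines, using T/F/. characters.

Step 1: 5 trees catch fire, 2 burn out
  F.FTT
  TFTT.
  TT.F.
  TTTTF
  T..TT
Step 2: 7 trees catch fire, 5 burn out
  ...FT
  F.FF.
  TF...
  TTTF.
  T..TF
Step 3: 5 trees catch fire, 7 burn out
  ....F
  .....
  F....
  TFF..
  T..F.
Step 4: 1 trees catch fire, 5 burn out
  .....
  .....
  .....
  F....
  T....
Step 5: 1 trees catch fire, 1 burn out
  .....
  .....
  .....
  .....
  F....
Step 6: 0 trees catch fire, 1 burn out
  .....
  .....
  .....
  .....
  .....

.....
.....
.....
.....
.....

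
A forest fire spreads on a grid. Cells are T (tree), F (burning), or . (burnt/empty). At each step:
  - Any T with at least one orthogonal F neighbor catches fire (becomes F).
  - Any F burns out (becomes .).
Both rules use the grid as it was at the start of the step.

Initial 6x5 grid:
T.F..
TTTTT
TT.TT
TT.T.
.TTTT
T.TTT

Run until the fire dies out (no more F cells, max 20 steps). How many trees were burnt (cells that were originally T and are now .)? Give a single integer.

Answer: 20

Derivation:
Step 1: +1 fires, +1 burnt (F count now 1)
Step 2: +2 fires, +1 burnt (F count now 2)
Step 3: +4 fires, +2 burnt (F count now 4)
Step 4: +5 fires, +4 burnt (F count now 5)
Step 5: +3 fires, +5 burnt (F count now 3)
Step 6: +3 fires, +3 burnt (F count now 3)
Step 7: +2 fires, +3 burnt (F count now 2)
Step 8: +0 fires, +2 burnt (F count now 0)
Fire out after step 8
Initially T: 21, now '.': 29
Total burnt (originally-T cells now '.'): 20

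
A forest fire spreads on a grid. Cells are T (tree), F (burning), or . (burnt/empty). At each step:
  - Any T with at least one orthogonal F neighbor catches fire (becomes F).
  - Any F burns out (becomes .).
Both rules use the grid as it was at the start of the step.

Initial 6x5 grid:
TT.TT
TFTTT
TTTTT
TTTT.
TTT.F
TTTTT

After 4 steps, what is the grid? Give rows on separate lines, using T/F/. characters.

Step 1: 5 trees catch fire, 2 burn out
  TF.TT
  F.FTT
  TFTTT
  TTTT.
  TTT..
  TTTTF
Step 2: 6 trees catch fire, 5 burn out
  F..TT
  ...FT
  F.FTT
  TFTT.
  TTT..
  TTTF.
Step 3: 7 trees catch fire, 6 burn out
  ...FT
  ....F
  ...FT
  F.FT.
  TFT..
  TTF..
Step 4: 6 trees catch fire, 7 burn out
  ....F
  .....
  ....F
  ...F.
  F.F..
  TF...

....F
.....
....F
...F.
F.F..
TF...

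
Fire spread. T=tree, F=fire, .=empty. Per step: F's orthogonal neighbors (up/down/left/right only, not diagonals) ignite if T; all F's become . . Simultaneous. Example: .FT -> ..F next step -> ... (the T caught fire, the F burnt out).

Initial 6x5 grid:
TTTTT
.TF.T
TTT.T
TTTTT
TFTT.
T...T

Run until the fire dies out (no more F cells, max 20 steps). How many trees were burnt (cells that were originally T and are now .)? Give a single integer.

Answer: 20

Derivation:
Step 1: +6 fires, +2 burnt (F count now 6)
Step 2: +7 fires, +6 burnt (F count now 7)
Step 3: +4 fires, +7 burnt (F count now 4)
Step 4: +2 fires, +4 burnt (F count now 2)
Step 5: +1 fires, +2 burnt (F count now 1)
Step 6: +0 fires, +1 burnt (F count now 0)
Fire out after step 6
Initially T: 21, now '.': 29
Total burnt (originally-T cells now '.'): 20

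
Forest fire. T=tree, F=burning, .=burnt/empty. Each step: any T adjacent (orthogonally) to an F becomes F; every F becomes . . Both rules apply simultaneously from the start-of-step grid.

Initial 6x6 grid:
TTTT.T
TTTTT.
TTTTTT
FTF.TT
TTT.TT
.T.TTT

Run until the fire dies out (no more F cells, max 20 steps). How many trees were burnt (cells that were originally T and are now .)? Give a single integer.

Answer: 27

Derivation:
Step 1: +5 fires, +2 burnt (F count now 5)
Step 2: +5 fires, +5 burnt (F count now 5)
Step 3: +6 fires, +5 burnt (F count now 6)
Step 4: +5 fires, +6 burnt (F count now 5)
Step 5: +2 fires, +5 burnt (F count now 2)
Step 6: +2 fires, +2 burnt (F count now 2)
Step 7: +2 fires, +2 burnt (F count now 2)
Step 8: +0 fires, +2 burnt (F count now 0)
Fire out after step 8
Initially T: 28, now '.': 35
Total burnt (originally-T cells now '.'): 27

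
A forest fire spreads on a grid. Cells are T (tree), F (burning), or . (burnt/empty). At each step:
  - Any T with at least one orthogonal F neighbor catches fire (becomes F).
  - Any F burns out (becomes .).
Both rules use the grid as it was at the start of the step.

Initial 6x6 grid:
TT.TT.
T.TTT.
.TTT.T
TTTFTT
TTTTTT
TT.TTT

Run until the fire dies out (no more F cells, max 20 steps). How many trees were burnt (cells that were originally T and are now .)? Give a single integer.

Step 1: +4 fires, +1 burnt (F count now 4)
Step 2: +7 fires, +4 burnt (F count now 7)
Step 3: +9 fires, +7 burnt (F count now 9)
Step 4: +4 fires, +9 burnt (F count now 4)
Step 5: +1 fires, +4 burnt (F count now 1)
Step 6: +0 fires, +1 burnt (F count now 0)
Fire out after step 6
Initially T: 28, now '.': 33
Total burnt (originally-T cells now '.'): 25

Answer: 25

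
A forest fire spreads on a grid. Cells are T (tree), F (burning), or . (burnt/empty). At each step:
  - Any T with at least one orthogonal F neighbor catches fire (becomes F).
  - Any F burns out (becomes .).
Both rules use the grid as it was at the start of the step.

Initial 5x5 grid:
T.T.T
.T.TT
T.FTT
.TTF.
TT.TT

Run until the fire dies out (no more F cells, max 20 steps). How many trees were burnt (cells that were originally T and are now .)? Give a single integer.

Answer: 11

Derivation:
Step 1: +3 fires, +2 burnt (F count now 3)
Step 2: +4 fires, +3 burnt (F count now 4)
Step 3: +2 fires, +4 burnt (F count now 2)
Step 4: +2 fires, +2 burnt (F count now 2)
Step 5: +0 fires, +2 burnt (F count now 0)
Fire out after step 5
Initially T: 15, now '.': 21
Total burnt (originally-T cells now '.'): 11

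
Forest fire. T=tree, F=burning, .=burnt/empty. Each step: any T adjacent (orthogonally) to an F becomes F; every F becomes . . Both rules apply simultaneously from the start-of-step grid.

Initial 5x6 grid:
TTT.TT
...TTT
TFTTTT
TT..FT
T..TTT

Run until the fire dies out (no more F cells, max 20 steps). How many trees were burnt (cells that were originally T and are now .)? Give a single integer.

Answer: 17

Derivation:
Step 1: +6 fires, +2 burnt (F count now 6)
Step 2: +6 fires, +6 burnt (F count now 6)
Step 3: +4 fires, +6 burnt (F count now 4)
Step 4: +1 fires, +4 burnt (F count now 1)
Step 5: +0 fires, +1 burnt (F count now 0)
Fire out after step 5
Initially T: 20, now '.': 27
Total burnt (originally-T cells now '.'): 17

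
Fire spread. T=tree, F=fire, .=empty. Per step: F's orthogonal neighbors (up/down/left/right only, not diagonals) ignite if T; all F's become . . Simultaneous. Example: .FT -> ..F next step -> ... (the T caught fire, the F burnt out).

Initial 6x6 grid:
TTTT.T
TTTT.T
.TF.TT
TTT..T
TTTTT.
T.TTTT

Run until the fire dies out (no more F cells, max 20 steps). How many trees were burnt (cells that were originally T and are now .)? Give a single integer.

Answer: 22

Derivation:
Step 1: +3 fires, +1 burnt (F count now 3)
Step 2: +5 fires, +3 burnt (F count now 5)
Step 3: +7 fires, +5 burnt (F count now 7)
Step 4: +4 fires, +7 burnt (F count now 4)
Step 5: +2 fires, +4 burnt (F count now 2)
Step 6: +1 fires, +2 burnt (F count now 1)
Step 7: +0 fires, +1 burnt (F count now 0)
Fire out after step 7
Initially T: 27, now '.': 31
Total burnt (originally-T cells now '.'): 22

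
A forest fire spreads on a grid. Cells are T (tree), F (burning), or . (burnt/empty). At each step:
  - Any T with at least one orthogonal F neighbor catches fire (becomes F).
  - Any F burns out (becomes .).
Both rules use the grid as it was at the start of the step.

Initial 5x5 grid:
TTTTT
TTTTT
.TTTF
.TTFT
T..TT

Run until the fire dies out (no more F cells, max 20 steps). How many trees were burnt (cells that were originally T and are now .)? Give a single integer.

Step 1: +5 fires, +2 burnt (F count now 5)
Step 2: +5 fires, +5 burnt (F count now 5)
Step 3: +3 fires, +5 burnt (F count now 3)
Step 4: +2 fires, +3 burnt (F count now 2)
Step 5: +2 fires, +2 burnt (F count now 2)
Step 6: +1 fires, +2 burnt (F count now 1)
Step 7: +0 fires, +1 burnt (F count now 0)
Fire out after step 7
Initially T: 19, now '.': 24
Total burnt (originally-T cells now '.'): 18

Answer: 18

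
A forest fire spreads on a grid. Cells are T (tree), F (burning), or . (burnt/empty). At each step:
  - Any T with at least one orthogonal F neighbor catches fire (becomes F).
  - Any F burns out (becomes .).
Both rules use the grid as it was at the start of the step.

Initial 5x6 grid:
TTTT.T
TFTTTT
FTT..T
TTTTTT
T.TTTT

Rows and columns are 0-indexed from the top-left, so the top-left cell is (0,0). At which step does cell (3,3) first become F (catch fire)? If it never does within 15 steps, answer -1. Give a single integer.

Step 1: cell (3,3)='T' (+5 fires, +2 burnt)
Step 2: cell (3,3)='T' (+6 fires, +5 burnt)
Step 3: cell (3,3)='T' (+3 fires, +6 burnt)
Step 4: cell (3,3)='F' (+3 fires, +3 burnt)
  -> target ignites at step 4
Step 5: cell (3,3)='.' (+4 fires, +3 burnt)
Step 6: cell (3,3)='.' (+2 fires, +4 burnt)
Step 7: cell (3,3)='.' (+1 fires, +2 burnt)
Step 8: cell (3,3)='.' (+0 fires, +1 burnt)
  fire out at step 8

4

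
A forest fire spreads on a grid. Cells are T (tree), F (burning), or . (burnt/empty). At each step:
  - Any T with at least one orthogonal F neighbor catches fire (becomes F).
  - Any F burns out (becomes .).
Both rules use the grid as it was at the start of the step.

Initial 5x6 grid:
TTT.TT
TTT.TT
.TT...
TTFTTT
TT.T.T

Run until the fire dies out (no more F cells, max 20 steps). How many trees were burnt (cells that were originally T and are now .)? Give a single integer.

Answer: 17

Derivation:
Step 1: +3 fires, +1 burnt (F count now 3)
Step 2: +6 fires, +3 burnt (F count now 6)
Step 3: +4 fires, +6 burnt (F count now 4)
Step 4: +3 fires, +4 burnt (F count now 3)
Step 5: +1 fires, +3 burnt (F count now 1)
Step 6: +0 fires, +1 burnt (F count now 0)
Fire out after step 6
Initially T: 21, now '.': 26
Total burnt (originally-T cells now '.'): 17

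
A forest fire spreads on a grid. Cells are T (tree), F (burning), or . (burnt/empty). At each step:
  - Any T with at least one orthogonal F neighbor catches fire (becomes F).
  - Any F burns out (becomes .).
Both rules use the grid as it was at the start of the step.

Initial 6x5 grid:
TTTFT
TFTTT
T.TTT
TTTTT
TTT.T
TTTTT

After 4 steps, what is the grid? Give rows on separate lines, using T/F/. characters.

Step 1: 6 trees catch fire, 2 burn out
  TFF.F
  F.FFT
  T.TTT
  TTTTT
  TTT.T
  TTTTT
Step 2: 5 trees catch fire, 6 burn out
  F....
  ....F
  F.FFT
  TTTTT
  TTT.T
  TTTTT
Step 3: 4 trees catch fire, 5 burn out
  .....
  .....
  ....F
  FTFFT
  TTT.T
  TTTTT
Step 4: 4 trees catch fire, 4 burn out
  .....
  .....
  .....
  .F..F
  FTF.T
  TTTTT

.....
.....
.....
.F..F
FTF.T
TTTTT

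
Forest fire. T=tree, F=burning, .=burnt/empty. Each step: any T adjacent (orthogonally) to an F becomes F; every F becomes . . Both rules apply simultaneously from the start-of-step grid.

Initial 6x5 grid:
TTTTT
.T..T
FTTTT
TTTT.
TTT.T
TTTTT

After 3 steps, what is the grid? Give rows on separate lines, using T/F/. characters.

Step 1: 2 trees catch fire, 1 burn out
  TTTTT
  .T..T
  .FTTT
  FTTT.
  TTT.T
  TTTTT
Step 2: 4 trees catch fire, 2 burn out
  TTTTT
  .F..T
  ..FTT
  .FTT.
  FTT.T
  TTTTT
Step 3: 5 trees catch fire, 4 burn out
  TFTTT
  ....T
  ...FT
  ..FT.
  .FT.T
  FTTTT

TFTTT
....T
...FT
..FT.
.FT.T
FTTTT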